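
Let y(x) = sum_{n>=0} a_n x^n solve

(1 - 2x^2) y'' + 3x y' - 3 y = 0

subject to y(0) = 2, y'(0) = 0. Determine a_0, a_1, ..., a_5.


Ansatz: y(x) = sum_{n>=0} a_n x^n, so y'(x) = sum_{n>=1} n a_n x^(n-1) and y''(x) = sum_{n>=2} n(n-1) a_n x^(n-2).
Substitute into P(x) y'' + Q(x) y' + R(x) y = 0 with P(x) = 1 - 2x^2, Q(x) = 3x, R(x) = -3, and match powers of x.
Initial conditions: a_0 = 2, a_1 = 0.
Setting the coefficient of each power of x to zero and solving order by order (substituting the coefficients already found):
  x^0: 2 a_2 - 3 a_0 = 0  ->  2 a_2 = 3 a_0 = 6  ->  a_2 = 3
  x^1: 6 a_3 = 0  ->  a_3 = 0
  x^2: 12 a_4 - a_2 = 0  ->  12 a_4 = a_2 = 3  ->  a_4 = 1/4
  x^3: 20 a_5 - 6 a_3 = 0  ->  20 a_5 = 6 a_3 = 0  ->  a_5 = 0
Truncated series: y(x) = 2 + 3 x^2 + (1/4) x^4 + O(x^6).

a_0 = 2; a_1 = 0; a_2 = 3; a_3 = 0; a_4 = 1/4; a_5 = 0


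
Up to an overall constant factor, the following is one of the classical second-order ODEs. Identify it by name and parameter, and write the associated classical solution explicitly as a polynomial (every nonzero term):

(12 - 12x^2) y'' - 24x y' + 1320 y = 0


All three coefficients share the factor 12; dividing through by 12 gives  (1 - x^2) y'' - 2x y' + 110 y = 0.
This matches the Legendre equation (1 - x^2) y'' - 2x y' + n(n+1) y = 0 (note the -2x y' term) with n(n+1) = 110, so n = 10; the polynomial solution is P_10(x).
With y = sum_k a_k x^k, matching x^k gives (k+2)(k+1) a_{k+2} = [k(k+1) - n(n+1)] a_k = (k - 10)(k + 11) a_k. The right side vanishes at k = 10, so the series with the parity of 10 terminates at degree 10.
Standard normalization (P_n(1) = 1): leading coefficient (2n)!/(2^n (n!)^2) = 2432902008176640000/(1024*13168189440000) = 46189/256, so a_10 = 46189/256. Work downward with a_k = (k+1)(k+2) a_{k+2} / ((k - 10)(k + 11)):
  a_8 = (9)(10)(46189/256) / ((8 - 10)(8 + 11)) = (2078505/128)/(-38) = -109395/256
  a_6 = (7)(8)(-109395/256) / ((6 - 10)(6 + 11)) = (-765765/32)/(-68) = 45045/128
  a_4 = (5)(6)(45045/128) / ((4 - 10)(4 + 11)) = (675675/64)/(-90) = -15015/128
  a_2 = (3)(4)(-15015/128) / ((2 - 10)(2 + 11)) = (-45045/32)/(-104) = 3465/256
  a_0 = (1)(2)(3465/256) / ((0 - 10)(0 + 11)) = (3465/128)/(-110) = -63/256
Hence P_10(x) = 46189 x^10/256 - 109395 x^8/256 + 45045 x^6/128 - 15015 x^4/128 + 3465 x^2/256 - 63/256.

P_10(x); series = 46189 x^10/256 - 109395 x^8/256 + 45045 x^6/128 - 15015 x^4/128 + 3465 x^2/256 - 63/256


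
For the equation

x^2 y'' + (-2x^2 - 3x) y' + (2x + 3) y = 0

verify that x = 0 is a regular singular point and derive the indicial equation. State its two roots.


Divide by x^2 to reach normal form y'' + P_1(x) y' + P_2(x) y = 0 with P_1(x) = -2 - 3/x and P_2(x) = 2/x + 3/x^2.
x = 0 is a singular point because the y'-coefficient -2 - 3/x has a pole at x = 0 and the y-coefficient 2/x + 3/x^2 has a pole at x = 0.
It is a regular singular point because x P_1(x) = p(x) = -2x - 3 and x^2 P_2(x) = q(x) = 2x + 3 are polynomials, hence analytic at x = 0.
p(0) = -3,  q(0) = 3.
Indicial equation: r(r-1) + p(0) r + q(0) = 0, i.e. r^2 + (p(0) - 1) r + q(0) = 0, i.e. r^2 - 4 r + 3 = 0.
Discriminant: (-4)^2 - 4(3) = 4, so r = (4 ± 2)/2.
Solving: r_1 = 3, r_2 = 1.

indicial: r^2 - 4 r + 3 = 0; roots r_1 = 3, r_2 = 1


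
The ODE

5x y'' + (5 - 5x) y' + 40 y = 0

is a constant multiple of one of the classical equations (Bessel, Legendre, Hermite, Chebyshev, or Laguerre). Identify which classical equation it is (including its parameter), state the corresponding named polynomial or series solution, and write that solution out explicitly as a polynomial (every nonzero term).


All three coefficients share the factor 5; dividing through by 5 gives  x y'' + (1 - x) y' + 8 y = 0.
This matches the Laguerre equation x y'' + (1 - x) y' + n y = 0 with n = 8; the polynomial solution is L_8(x).
With y = sum_k a_k x^k, matching x^k gives (k+1)k a_{k+1} + (k+1) a_{k+1} - k a_k + n a_k = 0, i.e. (k+1)^2 a_{k+1} = (k - n) a_k = (k - 8) a_k. The right side vanishes at k = 8, so the series terminates at degree 8.
Standard normalization L_n(0) = 1 gives a_0 = 1. Work upward with a_{k+1} = (k - 8) a_k / (k+1)^2:
  a_1 = (0 - 8)(1) / 1^2 = -8/1 = -8
  a_2 = (1 - 8)(-8) / 2^2 = 56/4 = 14
  a_3 = (2 - 8)(14) / 3^2 = -84/9 = -28/3
  a_4 = (3 - 8)(-28/3) / 4^2 = (140/3)/16 = 35/12
  a_5 = (4 - 8)(35/12) / 5^2 = (-35/3)/25 = -7/15
  a_6 = (5 - 8)(-7/15) / 6^2 = (7/5)/36 = 7/180
  a_7 = (6 - 8)(7/180) / 7^2 = (-7/90)/49 = -1/630
  a_8 = (7 - 8)(-1/630) / 8^2 = (1/630)/64 = 1/40320
Hence L_8(x) = x^8/40320 - x^7/630 + 7 x^6/180 - 7 x^5/15 + 35 x^4/12 - 28 x^3/3 + 14 x^2 - 8 x + 1.

L_8(x); series = x^8/40320 - x^7/630 + 7 x^6/180 - 7 x^5/15 + 35 x^4/12 - 28 x^3/3 + 14 x^2 - 8 x + 1


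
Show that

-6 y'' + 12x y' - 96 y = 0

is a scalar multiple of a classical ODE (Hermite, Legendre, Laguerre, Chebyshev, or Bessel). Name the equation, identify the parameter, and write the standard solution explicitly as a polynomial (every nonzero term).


All three coefficients share the factor -6; dividing through by -6 gives  y'' - 2x y' + 16 y = 0.
This matches the Hermite equation y'' - 2x y' + 2n y = 0 with 2n = 16, so n = 8; the polynomial solution is H_8(x).
With y = sum_k a_k x^k, matching x^k gives (k+2)(k+1) a_{k+2} = 2(k - n) a_k = 2(k - 8) a_k. The right side vanishes at k = 8, so the series with the parity of 8 terminates at degree 8.
Standard normalization: leading coefficient of H_n is 2^n, so a_8 = 2^8 = 256. Work downward with a_k = (k+1)(k+2) a_{k+2} / (2(k - n)):
  a_6 = (7)(8)(256) / (2(6 - 8)) = 14336/(-4) = -3584
  a_4 = (5)(6)(-3584) / (2(4 - 8)) = -107520/(-8) = 13440
  a_2 = (3)(4)(13440) / (2(2 - 8)) = 161280/(-12) = -13440
  a_0 = (1)(2)(-13440) / (2(0 - 8)) = -26880/(-16) = 1680
Hence H_8(x) = 256 x^8 - 3584 x^6 + 13440 x^4 - 13440 x^2 + 1680.

H_8(x); series = 256 x^8 - 3584 x^6 + 13440 x^4 - 13440 x^2 + 1680


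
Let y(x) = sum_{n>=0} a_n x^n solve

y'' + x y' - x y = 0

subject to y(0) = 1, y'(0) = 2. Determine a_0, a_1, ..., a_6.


Ansatz: y(x) = sum_{n>=0} a_n x^n, so y'(x) = sum_{n>=1} n a_n x^(n-1) and y''(x) = sum_{n>=2} n(n-1) a_n x^(n-2).
Substitute into P(x) y'' + Q(x) y' + R(x) y = 0 with P(x) = 1, Q(x) = x, R(x) = -x, and match powers of x.
Initial conditions: a_0 = 1, a_1 = 2.
Setting the coefficient of each power of x to zero and solving order by order (substituting the coefficients already found):
  x^0: 2 a_2 = 0  ->  a_2 = 0
  x^1: 6 a_3 + a_1 - a_0 = 0  ->  6 a_3 = -a_1 + a_0 = -1  ->  a_3 = -1/6
  x^2: 12 a_4 + 2 a_2 - a_1 = 0  ->  12 a_4 = -2 a_2 + a_1 = 2  ->  a_4 = 1/6
  x^3: 20 a_5 + 3 a_3 - a_2 = 0  ->  20 a_5 = -3 a_3 + a_2 = 1/2  ->  a_5 = 1/40
  x^4: 30 a_6 + 4 a_4 - a_3 = 0  ->  30 a_6 = -4 a_4 + a_3 = -5/6  ->  a_6 = -1/36
Truncated series: y(x) = 1 + 2 x - (1/6) x^3 + (1/6) x^4 + (1/40) x^5 - (1/36) x^6 + O(x^7).

a_0 = 1; a_1 = 2; a_2 = 0; a_3 = -1/6; a_4 = 1/6; a_5 = 1/40; a_6 = -1/36


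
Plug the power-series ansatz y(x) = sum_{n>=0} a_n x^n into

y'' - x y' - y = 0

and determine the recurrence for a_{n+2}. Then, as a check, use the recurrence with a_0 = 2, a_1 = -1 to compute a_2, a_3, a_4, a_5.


Substitute y = sum_n a_n x^n.
y''(x) has coefficient (n+2)(n+1) a_{n+2} at x^n;
-x y'(x) has coefficient -n a_n at x^n (shift);
-y(x) has coefficient -1 a_n at x^n.
Matching x^n: (n+2)(n+1) a_{n+2} + (-n - 1) a_n = 0.
Thus a_{n+2} = (n + 1) / ((n+1)(n+2)) * a_n.

Check with a_0 = 2, a_1 = -1 (apply the recurrence for n = 0, 1, 2, 3): a_0 = 2, a_1 = -1, a_2 = 1, a_3 = -1/3, a_4 = 1/4, a_5 = -1/15.

a_(n+2) = (n + 1) / ((n+1)(n+2)) * a_n; check: a_0 = 2, a_1 = -1, a_2 = 1, a_3 = -1/3, a_4 = 1/4, a_5 = -1/15


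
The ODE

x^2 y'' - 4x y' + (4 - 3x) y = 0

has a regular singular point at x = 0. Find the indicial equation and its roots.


Divide by x^2 to reach normal form y'' + P_1(x) y' + P_2(x) y = 0 with P_1(x) = -4/x and P_2(x) = -3/x + 4/x^2.
x = 0 is a singular point because the y'-coefficient -4/x has a pole at x = 0 and the y-coefficient -3/x + 4/x^2 has a pole at x = 0.
It is a regular singular point because x P_1(x) = p(x) = -4 and x^2 P_2(x) = q(x) = 4 - 3x are polynomials, hence analytic at x = 0.
p(0) = -4,  q(0) = 4.
Indicial equation: r(r-1) + p(0) r + q(0) = 0, i.e. r^2 + (p(0) - 1) r + q(0) = 0, i.e. r^2 - 5 r + 4 = 0.
Discriminant: (-5)^2 - 4(4) = 9, so r = (5 ± 3)/2.
Solving: r_1 = 4, r_2 = 1.

indicial: r^2 - 5 r + 4 = 0; roots r_1 = 4, r_2 = 1


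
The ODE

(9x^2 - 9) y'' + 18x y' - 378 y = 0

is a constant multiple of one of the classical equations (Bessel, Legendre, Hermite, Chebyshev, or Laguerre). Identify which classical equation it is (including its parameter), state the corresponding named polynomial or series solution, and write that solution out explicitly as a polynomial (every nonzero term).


All three coefficients share the factor -9; dividing through by -9 gives  (1 - x^2) y'' - 2x y' + 42 y = 0.
This matches the Legendre equation (1 - x^2) y'' - 2x y' + n(n+1) y = 0 (note the -2x y' term) with n(n+1) = 42, so n = 6; the polynomial solution is P_6(x).
With y = sum_k a_k x^k, matching x^k gives (k+2)(k+1) a_{k+2} = [k(k+1) - n(n+1)] a_k = (k - 6)(k + 7) a_k. The right side vanishes at k = 6, so the series with the parity of 6 terminates at degree 6.
Standard normalization (P_n(1) = 1): leading coefficient (2n)!/(2^n (n!)^2) = 479001600/(64*518400) = 231/16, so a_6 = 231/16. Work downward with a_k = (k+1)(k+2) a_{k+2} / ((k - 6)(k + 7)):
  a_4 = (5)(6)(231/16) / ((4 - 6)(4 + 7)) = (3465/8)/(-22) = -315/16
  a_2 = (3)(4)(-315/16) / ((2 - 6)(2 + 7)) = (-945/4)/(-36) = 105/16
  a_0 = (1)(2)(105/16) / ((0 - 6)(0 + 7)) = (105/8)/(-42) = -5/16
Hence P_6(x) = 231 x^6/16 - 315 x^4/16 + 105 x^2/16 - 5/16.

P_6(x); series = 231 x^6/16 - 315 x^4/16 + 105 x^2/16 - 5/16


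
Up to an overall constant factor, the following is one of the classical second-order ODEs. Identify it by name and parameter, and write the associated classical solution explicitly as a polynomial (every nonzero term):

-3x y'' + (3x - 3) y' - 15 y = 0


All three coefficients share the factor -3; dividing through by -3 gives  x y'' + (1 - x) y' + 5 y = 0.
This matches the Laguerre equation x y'' + (1 - x) y' + n y = 0 with n = 5; the polynomial solution is L_5(x).
With y = sum_k a_k x^k, matching x^k gives (k+1)k a_{k+1} + (k+1) a_{k+1} - k a_k + n a_k = 0, i.e. (k+1)^2 a_{k+1} = (k - n) a_k = (k - 5) a_k. The right side vanishes at k = 5, so the series terminates at degree 5.
Standard normalization L_n(0) = 1 gives a_0 = 1. Work upward with a_{k+1} = (k - 5) a_k / (k+1)^2:
  a_1 = (0 - 5)(1) / 1^2 = -5/1 = -5
  a_2 = (1 - 5)(-5) / 2^2 = 20/4 = 5
  a_3 = (2 - 5)(5) / 3^2 = -15/9 = -5/3
  a_4 = (3 - 5)(-5/3) / 4^2 = (10/3)/16 = 5/24
  a_5 = (4 - 5)(5/24) / 5^2 = (-5/24)/25 = -1/120
Hence L_5(x) = -x^5/120 + 5 x^4/24 - 5 x^3/3 + 5 x^2 - 5 x + 1.

L_5(x); series = -x^5/120 + 5 x^4/24 - 5 x^3/3 + 5 x^2 - 5 x + 1


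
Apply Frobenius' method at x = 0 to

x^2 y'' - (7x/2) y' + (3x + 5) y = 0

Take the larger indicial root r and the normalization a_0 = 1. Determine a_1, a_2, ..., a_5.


Write in Frobenius form y'' + (p(x)/x) y' + (q(x)/x^2) y = 0:
  p(x) = -7/2,  q(x) = 3x + 5.
Indicial equation: r(r-1) + (-7/2) r + (5) = 0 -> roots r_1 = 5/2, r_2 = 2.
Take r = r_1 = 5/2. Let y(x) = x^r sum_{n>=0} a_n x^n with a_0 = 1.
Substitute y = x^r sum a_n x^n and match x^{r+n}. The recurrence is
  D(n) a_n + 3 a_{n-1} = 0,  where D(n) = (r+n)(r+n-1) + (-7/2)(r+n) + (5).
  a_n = -3 / D(n) * a_{n-1}.
Since the indicial polynomial factors as (r - r_1)(r - r_2), D(n) = (r_1 + n - r_1)(r_1 + n - r_2) = n(n + 1/2).
Evaluating step by step (a_0 = 1):
  n = 1: D(1) = 1(1 + 1/2) = 3/2; numerator = -3(1) = -3; a_1 = (-3)/(3/2) = -2
  n = 2: D(2) = 2(2 + 1/2) = 5; numerator = -3(-2) = 6; a_2 = (6)/(5) = 6/5
  n = 3: D(3) = 3(3 + 1/2) = 21/2; numerator = -3(6/5) = -18/5; a_3 = (-18/5)/(21/2) = -12/35
  n = 4: D(4) = 4(4 + 1/2) = 18; numerator = -3(-12/35) = 36/35; a_4 = (36/35)/(18) = 2/35
  n = 5: D(5) = 5(5 + 1/2) = 55/2; numerator = -3(2/35) = -6/35; a_5 = (-6/35)/(55/2) = -12/1925

r = 5/2; a_0 = 1; a_1 = -2; a_2 = 6/5; a_3 = -12/35; a_4 = 2/35; a_5 = -12/1925


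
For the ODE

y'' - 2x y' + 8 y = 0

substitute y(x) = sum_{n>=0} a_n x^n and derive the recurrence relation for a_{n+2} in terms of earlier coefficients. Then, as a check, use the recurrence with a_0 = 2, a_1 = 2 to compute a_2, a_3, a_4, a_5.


Substitute y = sum_n a_n x^n.
y''(x) has coefficient (n+2)(n+1) a_{n+2} at x^n;
-2 x y'(x) has coefficient -2 n a_n at x^n (shift);
8 y(x) has coefficient 8 a_n at x^n.
Matching x^n: (n+2)(n+1) a_{n+2} + (-2n + 8) a_n = 0.
Thus a_{n+2} = (2n - 8) / ((n+1)(n+2)) * a_n.

Check with a_0 = 2, a_1 = 2 (apply the recurrence for n = 0, 1, 2, 3): a_0 = 2, a_1 = 2, a_2 = -8, a_3 = -2, a_4 = 8/3, a_5 = 1/5.

a_(n+2) = (2n - 8) / ((n+1)(n+2)) * a_n; check: a_0 = 2, a_1 = 2, a_2 = -8, a_3 = -2, a_4 = 8/3, a_5 = 1/5


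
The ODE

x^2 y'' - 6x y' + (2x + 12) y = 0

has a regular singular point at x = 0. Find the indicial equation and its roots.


Divide by x^2 to reach normal form y'' + P_1(x) y' + P_2(x) y = 0 with P_1(x) = -6/x and P_2(x) = 2/x + 12/x^2.
x = 0 is a singular point because the y'-coefficient -6/x has a pole at x = 0 and the y-coefficient 2/x + 12/x^2 has a pole at x = 0.
It is a regular singular point because x P_1(x) = p(x) = -6 and x^2 P_2(x) = q(x) = 2x + 12 are polynomials, hence analytic at x = 0.
p(0) = -6,  q(0) = 12.
Indicial equation: r(r-1) + p(0) r + q(0) = 0, i.e. r^2 + (p(0) - 1) r + q(0) = 0, i.e. r^2 - 7 r + 12 = 0.
Discriminant: (-7)^2 - 4(12) = 1, so r = (7 ± 1)/2.
Solving: r_1 = 4, r_2 = 3.

indicial: r^2 - 7 r + 12 = 0; roots r_1 = 4, r_2 = 3


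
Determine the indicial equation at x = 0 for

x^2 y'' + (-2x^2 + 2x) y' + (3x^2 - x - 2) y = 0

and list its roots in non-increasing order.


Divide by x^2 to reach normal form y'' + P_1(x) y' + P_2(x) y = 0 with P_1(x) = -2 + 2/x and P_2(x) = 3 - 1/x - 2/x^2.
x = 0 is a singular point because the y'-coefficient -2 + 2/x has a pole at x = 0 and the y-coefficient 3 - 1/x - 2/x^2 has a pole at x = 0.
It is a regular singular point because x P_1(x) = p(x) = 2 - 2x and x^2 P_2(x) = q(x) = 3x^2 - x - 2 are polynomials, hence analytic at x = 0.
p(0) = 2,  q(0) = -2.
Indicial equation: r(r-1) + p(0) r + q(0) = 0, i.e. r^2 + (p(0) - 1) r + q(0) = 0, i.e. r^2 + 1 r - 2 = 0.
Discriminant: (1)^2 - 4(-2) = 9, so r = (-1 ± 3)/2.
Solving: r_1 = 1, r_2 = -2.

indicial: r^2 + 1 r - 2 = 0; roots r_1 = 1, r_2 = -2


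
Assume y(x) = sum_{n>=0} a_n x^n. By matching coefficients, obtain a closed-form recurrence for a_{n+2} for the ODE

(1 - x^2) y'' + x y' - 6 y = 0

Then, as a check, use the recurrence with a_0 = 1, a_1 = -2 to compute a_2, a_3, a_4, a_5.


Substitute y = sum_n a_n x^n.
(1 - 1 x^2) y'' contributes (n+2)(n+1) a_{n+2} - n(n-1) a_n at x^n.
x y'(x) contributes n a_n at x^n.
-6 y(x) contributes -6 a_n at x^n.
Matching x^n: (n+2)(n+1) a_{n+2} + (-n(n-1) + n - 6) a_n = 0.
Thus a_{n+2} = (n(n-1) - n + 6) / ((n+1)(n+2)) * a_n.

Check with a_0 = 1, a_1 = -2 (apply the recurrence for n = 0, 1, 2, 3): a_0 = 1, a_1 = -2, a_2 = 3, a_3 = -5/3, a_4 = 3/2, a_5 = -3/4.

a_(n+2) = (n(n-1) - n + 6) / ((n+1)(n+2)) * a_n; check: a_0 = 1, a_1 = -2, a_2 = 3, a_3 = -5/3, a_4 = 3/2, a_5 = -3/4


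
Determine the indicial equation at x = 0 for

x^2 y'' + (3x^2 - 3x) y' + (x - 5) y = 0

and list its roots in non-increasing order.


Divide by x^2 to reach normal form y'' + P_1(x) y' + P_2(x) y = 0 with P_1(x) = 3 - 3/x and P_2(x) = 1/x - 5/x^2.
x = 0 is a singular point because the y'-coefficient 3 - 3/x has a pole at x = 0 and the y-coefficient 1/x - 5/x^2 has a pole at x = 0.
It is a regular singular point because x P_1(x) = p(x) = 3x - 3 and x^2 P_2(x) = q(x) = x - 5 are polynomials, hence analytic at x = 0.
p(0) = -3,  q(0) = -5.
Indicial equation: r(r-1) + p(0) r + q(0) = 0, i.e. r^2 + (p(0) - 1) r + q(0) = 0, i.e. r^2 - 4 r - 5 = 0.
Discriminant: (-4)^2 - 4(-5) = 36, so r = (4 ± 6)/2.
Solving: r_1 = 5, r_2 = -1.

indicial: r^2 - 4 r - 5 = 0; roots r_1 = 5, r_2 = -1


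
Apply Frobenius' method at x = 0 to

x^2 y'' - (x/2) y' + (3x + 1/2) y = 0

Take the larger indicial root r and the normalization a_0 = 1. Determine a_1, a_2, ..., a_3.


Write in Frobenius form y'' + (p(x)/x) y' + (q(x)/x^2) y = 0:
  p(x) = -1/2,  q(x) = 3x + 1/2.
Indicial equation: r(r-1) + (-1/2) r + (1/2) = 0 -> roots r_1 = 1, r_2 = 1/2.
Take r = r_1 = 1. Let y(x) = x^r sum_{n>=0} a_n x^n with a_0 = 1.
Substitute y = x^r sum a_n x^n and match x^{r+n}. The recurrence is
  D(n) a_n + 3 a_{n-1} = 0,  where D(n) = (r+n)(r+n-1) + (-1/2)(r+n) + (1/2).
  a_n = -3 / D(n) * a_{n-1}.
Since the indicial polynomial factors as (r - r_1)(r - r_2), D(n) = (r_1 + n - r_1)(r_1 + n - r_2) = n(n + 1/2).
Evaluating step by step (a_0 = 1):
  n = 1: D(1) = 1(1 + 1/2) = 3/2; numerator = -3(1) = -3; a_1 = (-3)/(3/2) = -2
  n = 2: D(2) = 2(2 + 1/2) = 5; numerator = -3(-2) = 6; a_2 = (6)/(5) = 6/5
  n = 3: D(3) = 3(3 + 1/2) = 21/2; numerator = -3(6/5) = -18/5; a_3 = (-18/5)/(21/2) = -12/35

r = 1; a_0 = 1; a_1 = -2; a_2 = 6/5; a_3 = -12/35


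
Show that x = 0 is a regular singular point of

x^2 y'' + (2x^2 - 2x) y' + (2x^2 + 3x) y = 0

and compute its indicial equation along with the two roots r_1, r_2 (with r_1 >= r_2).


Divide by x^2 to reach normal form y'' + P_1(x) y' + P_2(x) y = 0 with P_1(x) = 2 - 2/x and P_2(x) = 2 + 3/x.
x = 0 is a singular point because the y'-coefficient 2 - 2/x has a pole at x = 0 and the y-coefficient 2 + 3/x has a pole at x = 0.
It is a regular singular point because x P_1(x) = p(x) = 2x - 2 and x^2 P_2(x) = q(x) = 2x^2 + 3x are polynomials, hence analytic at x = 0.
p(0) = -2,  q(0) = 0.
Indicial equation: r(r-1) + p(0) r + q(0) = 0, i.e. r^2 + (p(0) - 1) r + q(0) = 0, i.e. r^2 - 3 r = 0.
Discriminant: (-3)^2 - 4(0) = 9, so r = (3 ± 3)/2.
Solving: r_1 = 3, r_2 = 0.

indicial: r^2 - 3 r = 0; roots r_1 = 3, r_2 = 0


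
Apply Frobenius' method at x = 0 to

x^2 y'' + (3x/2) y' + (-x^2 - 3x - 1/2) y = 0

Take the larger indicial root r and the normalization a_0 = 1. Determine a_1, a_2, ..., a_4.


Write in Frobenius form y'' + (p(x)/x) y' + (q(x)/x^2) y = 0:
  p(x) = 3/2,  q(x) = -x^2 - 3x - 1/2.
Indicial equation: r(r-1) + (3/2) r + (-1/2) = 0 -> roots r_1 = 1/2, r_2 = -1.
Take r = r_1 = 1/2. Let y(x) = x^r sum_{n>=0} a_n x^n with a_0 = 1.
Substitute y = x^r sum a_n x^n and match x^{r+n}. The recurrence is
  D(n) a_n - 3 a_{n-1} - 1 a_{n-2} = 0,  where D(n) = (r+n)(r+n-1) + (3/2)(r+n) + (-1/2).
  a_n = [3 a_{n-1} + 1 a_{n-2}] / D(n).
Since the indicial polynomial factors as (r - r_1)(r - r_2), D(n) = (r_1 + n - r_1)(r_1 + n - r_2) = n(n + 3/2).
Evaluating step by step (a_0 = 1):
  n = 1: D(1) = 1(1 + 3/2) = 5/2; numerator = 3(1) = 3; a_1 = (3)/(5/2) = 6/5
  n = 2: D(2) = 2(2 + 3/2) = 7; numerator = 3(6/5) + 1(1) = 23/5; a_2 = (23/5)/(7) = 23/35
  n = 3: D(3) = 3(3 + 3/2) = 27/2; numerator = 3(23/35) + 1(6/5) = 111/35; a_3 = (111/35)/(27/2) = 74/315
  n = 4: D(4) = 4(4 + 3/2) = 22; numerator = 3(74/315) + 1(23/35) = 143/105; a_4 = (143/105)/(22) = 13/210

r = 1/2; a_0 = 1; a_1 = 6/5; a_2 = 23/35; a_3 = 74/315; a_4 = 13/210


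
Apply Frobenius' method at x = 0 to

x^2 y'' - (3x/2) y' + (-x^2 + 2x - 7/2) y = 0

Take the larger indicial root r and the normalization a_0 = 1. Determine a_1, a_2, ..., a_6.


Write in Frobenius form y'' + (p(x)/x) y' + (q(x)/x^2) y = 0:
  p(x) = -3/2,  q(x) = -x^2 + 2x - 7/2.
Indicial equation: r(r-1) + (-3/2) r + (-7/2) = 0 -> roots r_1 = 7/2, r_2 = -1.
Take r = r_1 = 7/2. Let y(x) = x^r sum_{n>=0} a_n x^n with a_0 = 1.
Substitute y = x^r sum a_n x^n and match x^{r+n}. The recurrence is
  D(n) a_n + 2 a_{n-1} - 1 a_{n-2} = 0,  where D(n) = (r+n)(r+n-1) + (-3/2)(r+n) + (-7/2).
  a_n = [-2 a_{n-1} + 1 a_{n-2}] / D(n).
Since the indicial polynomial factors as (r - r_1)(r - r_2), D(n) = (r_1 + n - r_1)(r_1 + n - r_2) = n(n + 9/2).
Evaluating step by step (a_0 = 1):
  n = 1: D(1) = 1(1 + 9/2) = 11/2; numerator = -2(1) = -2; a_1 = (-2)/(11/2) = -4/11
  n = 2: D(2) = 2(2 + 9/2) = 13; numerator = -2(-4/11) + 1(1) = 19/11; a_2 = (19/11)/(13) = 19/143
  n = 3: D(3) = 3(3 + 9/2) = 45/2; numerator = -2(19/143) + 1(-4/11) = -90/143; a_3 = (-90/143)/(45/2) = -4/143
  n = 4: D(4) = 4(4 + 9/2) = 34; numerator = -2(-4/143) + 1(19/143) = 27/143; a_4 = (27/143)/(34) = 27/4862
  n = 5: D(5) = 5(5 + 9/2) = 95/2; numerator = -2(27/4862) + 1(-4/143) = -95/2431; a_5 = (-95/2431)/(95/2) = -2/2431
  n = 6: D(6) = 6(6 + 9/2) = 63; numerator = -2(-2/2431) + 1(27/4862) = 35/4862; a_6 = (35/4862)/(63) = 5/43758

r = 7/2; a_0 = 1; a_1 = -4/11; a_2 = 19/143; a_3 = -4/143; a_4 = 27/4862; a_5 = -2/2431; a_6 = 5/43758


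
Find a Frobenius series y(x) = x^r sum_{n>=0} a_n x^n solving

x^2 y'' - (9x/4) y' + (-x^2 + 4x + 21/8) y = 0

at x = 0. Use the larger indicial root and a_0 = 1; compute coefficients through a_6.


Write in Frobenius form y'' + (p(x)/x) y' + (q(x)/x^2) y = 0:
  p(x) = -9/4,  q(x) = -x^2 + 4x + 21/8.
Indicial equation: r(r-1) + (-9/4) r + (21/8) = 0 -> roots r_1 = 7/4, r_2 = 3/2.
Take r = r_1 = 7/4. Let y(x) = x^r sum_{n>=0} a_n x^n with a_0 = 1.
Substitute y = x^r sum a_n x^n and match x^{r+n}. The recurrence is
  D(n) a_n + 4 a_{n-1} - 1 a_{n-2} = 0,  where D(n) = (r+n)(r+n-1) + (-9/4)(r+n) + (21/8).
  a_n = [-4 a_{n-1} + 1 a_{n-2}] / D(n).
Since the indicial polynomial factors as (r - r_1)(r - r_2), D(n) = (r_1 + n - r_1)(r_1 + n - r_2) = n(n + 1/4).
Evaluating step by step (a_0 = 1):
  n = 1: D(1) = 1(1 + 1/4) = 5/4; numerator = -4(1) = -4; a_1 = (-4)/(5/4) = -16/5
  n = 2: D(2) = 2(2 + 1/4) = 9/2; numerator = -4(-16/5) + 1(1) = 69/5; a_2 = (69/5)/(9/2) = 46/15
  n = 3: D(3) = 3(3 + 1/4) = 39/4; numerator = -4(46/15) + 1(-16/5) = -232/15; a_3 = (-232/15)/(39/4) = -928/585
  n = 4: D(4) = 4(4 + 1/4) = 17; numerator = -4(-928/585) + 1(46/15) = 5506/585; a_4 = (5506/585)/(17) = 5506/9945
  n = 5: D(5) = 5(5 + 1/4) = 105/4; numerator = -4(5506/9945) + 1(-928/585) = -840/221; a_5 = (-840/221)/(105/4) = -32/221
  n = 6: D(6) = 6(6 + 1/4) = 75/2; numerator = -4(-32/221) + 1(5506/9945) = 11266/9945; a_6 = (11266/9945)/(75/2) = 22532/745875

r = 7/4; a_0 = 1; a_1 = -16/5; a_2 = 46/15; a_3 = -928/585; a_4 = 5506/9945; a_5 = -32/221; a_6 = 22532/745875


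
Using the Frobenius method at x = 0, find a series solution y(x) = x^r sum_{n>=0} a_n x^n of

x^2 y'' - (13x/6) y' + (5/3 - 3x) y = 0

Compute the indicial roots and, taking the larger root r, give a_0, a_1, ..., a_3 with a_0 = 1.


Write in Frobenius form y'' + (p(x)/x) y' + (q(x)/x^2) y = 0:
  p(x) = -13/6,  q(x) = 5/3 - 3x.
Indicial equation: r(r-1) + (-13/6) r + (5/3) = 0 -> roots r_1 = 5/2, r_2 = 2/3.
Take r = r_1 = 5/2. Let y(x) = x^r sum_{n>=0} a_n x^n with a_0 = 1.
Substitute y = x^r sum a_n x^n and match x^{r+n}. The recurrence is
  D(n) a_n - 3 a_{n-1} = 0,  where D(n) = (r+n)(r+n-1) + (-13/6)(r+n) + (5/3).
  a_n = 3 / D(n) * a_{n-1}.
Since the indicial polynomial factors as (r - r_1)(r - r_2), D(n) = (r_1 + n - r_1)(r_1 + n - r_2) = n(n + 11/6).
Evaluating step by step (a_0 = 1):
  n = 1: D(1) = 1(1 + 11/6) = 17/6; numerator = 3(1) = 3; a_1 = (3)/(17/6) = 18/17
  n = 2: D(2) = 2(2 + 11/6) = 23/3; numerator = 3(18/17) = 54/17; a_2 = (54/17)/(23/3) = 162/391
  n = 3: D(3) = 3(3 + 11/6) = 29/2; numerator = 3(162/391) = 486/391; a_3 = (486/391)/(29/2) = 972/11339

r = 5/2; a_0 = 1; a_1 = 18/17; a_2 = 162/391; a_3 = 972/11339


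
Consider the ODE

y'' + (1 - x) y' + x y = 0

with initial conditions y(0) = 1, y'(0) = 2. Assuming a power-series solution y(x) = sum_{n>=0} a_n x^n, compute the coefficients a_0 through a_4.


Ansatz: y(x) = sum_{n>=0} a_n x^n, so y'(x) = sum_{n>=1} n a_n x^(n-1) and y''(x) = sum_{n>=2} n(n-1) a_n x^(n-2).
Substitute into P(x) y'' + Q(x) y' + R(x) y = 0 with P(x) = 1, Q(x) = 1 - x, R(x) = x, and match powers of x.
Initial conditions: a_0 = 1, a_1 = 2.
Setting the coefficient of each power of x to zero and solving order by order (substituting the coefficients already found):
  x^0: 2 a_2 + a_1 = 0  ->  2 a_2 = -a_1 = -2  ->  a_2 = -1
  x^1: 6 a_3 + 2 a_2 - a_1 + a_0 = 0  ->  6 a_3 = -2 a_2 + a_1 - a_0 = 3  ->  a_3 = 1/2
  x^2: 12 a_4 + 3 a_3 - 2 a_2 + a_1 = 0  ->  12 a_4 = -3 a_3 + 2 a_2 - a_1 = -11/2  ->  a_4 = -11/24
Truncated series: y(x) = 1 + 2 x - x^2 + (1/2) x^3 - (11/24) x^4 + O(x^5).

a_0 = 1; a_1 = 2; a_2 = -1; a_3 = 1/2; a_4 = -11/24


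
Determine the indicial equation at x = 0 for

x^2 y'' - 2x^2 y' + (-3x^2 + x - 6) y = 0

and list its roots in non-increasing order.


Divide by x^2 to reach normal form y'' + P_1(x) y' + P_2(x) y = 0 with P_1(x) = -2 and P_2(x) = -3 + 1/x - 6/x^2.
x = 0 is a singular point because the y-coefficient -3 + 1/x - 6/x^2 has a pole at x = 0.
It is a regular singular point because x P_1(x) = p(x) = -2x and x^2 P_2(x) = q(x) = -3x^2 + x - 6 are polynomials, hence analytic at x = 0.
p(0) = 0,  q(0) = -6.
Indicial equation: r(r-1) + p(0) r + q(0) = 0, i.e. r^2 + (p(0) - 1) r + q(0) = 0, i.e. r^2 - 1 r - 6 = 0.
Discriminant: (-1)^2 - 4(-6) = 25, so r = (1 ± 5)/2.
Solving: r_1 = 3, r_2 = -2.

indicial: r^2 - 1 r - 6 = 0; roots r_1 = 3, r_2 = -2


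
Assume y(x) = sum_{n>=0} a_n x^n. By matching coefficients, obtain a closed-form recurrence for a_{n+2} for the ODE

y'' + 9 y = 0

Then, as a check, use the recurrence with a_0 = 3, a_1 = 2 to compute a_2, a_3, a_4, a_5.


Substitute y = sum_n a_n x^n into y'' + (const) y = 0.
y''(x) = sum_{n>=0} (n+2)(n+1) a_{n+2} x^n.
The ODE becomes sum_n [(n+2)(n+1) a_{n+2} + 9 a_n] x^n = 0.
Setting each coefficient to zero gives the recurrence:
  (n+2)(n+1) a_{n+2} + 9 a_n = 0,
  a_{n+2} = -9 / ((n+1)(n+2)) a_n.

Check with a_0 = 3, a_1 = 2 (apply the recurrence for n = 0, 1, 2, 3): a_0 = 3, a_1 = 2, a_2 = -27/2, a_3 = -3, a_4 = 81/8, a_5 = 27/20.

a_{n+2} = -9/((n+1)(n+2)) * a_n; check: a_0 = 3, a_1 = 2, a_2 = -27/2, a_3 = -3, a_4 = 81/8, a_5 = 27/20


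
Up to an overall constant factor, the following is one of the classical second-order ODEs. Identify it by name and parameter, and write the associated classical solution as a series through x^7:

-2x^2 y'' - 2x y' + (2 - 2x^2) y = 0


All three coefficients share the factor -2; dividing through by -2 gives  x^2 y'' + x y' + (x^2 - 1) y = 0.
This matches the Bessel equation x^2 y'' + x y' + (x^2 - nu^2) y = 0 with nu^2 = 1, so nu = 1; the solution bounded at x = 0 is J_1(x).
Frobenius at x = 0: indicial roots ±nu; for r = nu the recurrence k(k + 2nu) c_k = -c_{k-2} gives the standard series J_nu(x) = sum_{k>=0} (-1)^k / (k! (k+nu)!) (x/2)^(2k+nu). Evaluate the first 4 terms:
  k = 0: (-1)^0 / (0! * 1! * 2^1) x^1 = 1/(1*1*2) x^1 = (1/2) x^1
  k = 1: (-1)^1 / (1! * 2! * 2^3) x^3 = -1/(1*2*8) x^3 = (-1/16) x^3
  k = 2: (-1)^2 / (2! * 3! * 2^5) x^5 = 1/(2*6*32) x^5 = (1/384) x^5
  k = 3: (-1)^3 / (3! * 4! * 2^7) x^7 = -1/(6*24*128) x^7 = (-1/18432) x^7
Hence J_1(x) = -x^7/18432 + x^5/384 - x^3/16 + x/2 + ....

J_1(x); series = -x^7/18432 + x^5/384 - x^3/16 + x/2


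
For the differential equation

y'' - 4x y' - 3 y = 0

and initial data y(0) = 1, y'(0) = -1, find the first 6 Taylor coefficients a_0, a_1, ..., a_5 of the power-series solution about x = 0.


Ansatz: y(x) = sum_{n>=0} a_n x^n, so y'(x) = sum_{n>=1} n a_n x^(n-1) and y''(x) = sum_{n>=2} n(n-1) a_n x^(n-2).
Substitute into P(x) y'' + Q(x) y' + R(x) y = 0 with P(x) = 1, Q(x) = -4x, R(x) = -3, and match powers of x.
Initial conditions: a_0 = 1, a_1 = -1.
Setting the coefficient of each power of x to zero and solving order by order (substituting the coefficients already found):
  x^0: 2 a_2 - 3 a_0 = 0  ->  2 a_2 = 3 a_0 = 3  ->  a_2 = 3/2
  x^1: 6 a_3 - 7 a_1 = 0  ->  6 a_3 = 7 a_1 = -7  ->  a_3 = -7/6
  x^2: 12 a_4 - 11 a_2 = 0  ->  12 a_4 = 11 a_2 = 33/2  ->  a_4 = 11/8
  x^3: 20 a_5 - 15 a_3 = 0  ->  20 a_5 = 15 a_3 = -35/2  ->  a_5 = -7/8
Truncated series: y(x) = 1 - x + (3/2) x^2 - (7/6) x^3 + (11/8) x^4 - (7/8) x^5 + O(x^6).

a_0 = 1; a_1 = -1; a_2 = 3/2; a_3 = -7/6; a_4 = 11/8; a_5 = -7/8


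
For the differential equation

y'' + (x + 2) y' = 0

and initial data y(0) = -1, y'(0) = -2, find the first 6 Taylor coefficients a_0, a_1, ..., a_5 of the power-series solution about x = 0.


Ansatz: y(x) = sum_{n>=0} a_n x^n, so y'(x) = sum_{n>=1} n a_n x^(n-1) and y''(x) = sum_{n>=2} n(n-1) a_n x^(n-2).
Substitute into P(x) y'' + Q(x) y' + R(x) y = 0 with P(x) = 1, Q(x) = x + 2, R(x) = 0, and match powers of x.
Initial conditions: a_0 = -1, a_1 = -2.
Setting the coefficient of each power of x to zero and solving order by order (substituting the coefficients already found):
  x^0: 2 a_2 + 2 a_1 = 0  ->  2 a_2 = -2 a_1 = 4  ->  a_2 = 2
  x^1: 6 a_3 + 4 a_2 + a_1 = 0  ->  6 a_3 = -4 a_2 - a_1 = -6  ->  a_3 = -1
  x^2: 12 a_4 + 6 a_3 + 2 a_2 = 0  ->  12 a_4 = -6 a_3 - 2 a_2 = 2  ->  a_4 = 1/6
  x^3: 20 a_5 + 8 a_4 + 3 a_3 = 0  ->  20 a_5 = -8 a_4 - 3 a_3 = 5/3  ->  a_5 = 1/12
Truncated series: y(x) = -1 - 2 x + 2 x^2 - x^3 + (1/6) x^4 + (1/12) x^5 + O(x^6).

a_0 = -1; a_1 = -2; a_2 = 2; a_3 = -1; a_4 = 1/6; a_5 = 1/12


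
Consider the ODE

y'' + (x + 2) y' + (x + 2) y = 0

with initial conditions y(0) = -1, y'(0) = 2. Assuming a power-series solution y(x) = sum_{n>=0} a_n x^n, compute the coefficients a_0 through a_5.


Ansatz: y(x) = sum_{n>=0} a_n x^n, so y'(x) = sum_{n>=1} n a_n x^(n-1) and y''(x) = sum_{n>=2} n(n-1) a_n x^(n-2).
Substitute into P(x) y'' + Q(x) y' + R(x) y = 0 with P(x) = 1, Q(x) = x + 2, R(x) = x + 2, and match powers of x.
Initial conditions: a_0 = -1, a_1 = 2.
Setting the coefficient of each power of x to zero and solving order by order (substituting the coefficients already found):
  x^0: 2 a_2 + 2 a_1 + 2 a_0 = 0  ->  2 a_2 = -2 a_1 - 2 a_0 = -2  ->  a_2 = -1
  x^1: 6 a_3 + 4 a_2 + 3 a_1 + a_0 = 0  ->  6 a_3 = -4 a_2 - 3 a_1 - a_0 = -1  ->  a_3 = -1/6
  x^2: 12 a_4 + 6 a_3 + 4 a_2 + a_1 = 0  ->  12 a_4 = -6 a_3 - 4 a_2 - a_1 = 3  ->  a_4 = 1/4
  x^3: 20 a_5 + 8 a_4 + 5 a_3 + a_2 = 0  ->  20 a_5 = -8 a_4 - 5 a_3 - a_2 = -1/6  ->  a_5 = -1/120
Truncated series: y(x) = -1 + 2 x - x^2 - (1/6) x^3 + (1/4) x^4 - (1/120) x^5 + O(x^6).

a_0 = -1; a_1 = 2; a_2 = -1; a_3 = -1/6; a_4 = 1/4; a_5 = -1/120


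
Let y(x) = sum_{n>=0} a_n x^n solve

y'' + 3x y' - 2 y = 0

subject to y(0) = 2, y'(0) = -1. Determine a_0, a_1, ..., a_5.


Ansatz: y(x) = sum_{n>=0} a_n x^n, so y'(x) = sum_{n>=1} n a_n x^(n-1) and y''(x) = sum_{n>=2} n(n-1) a_n x^(n-2).
Substitute into P(x) y'' + Q(x) y' + R(x) y = 0 with P(x) = 1, Q(x) = 3x, R(x) = -2, and match powers of x.
Initial conditions: a_0 = 2, a_1 = -1.
Setting the coefficient of each power of x to zero and solving order by order (substituting the coefficients already found):
  x^0: 2 a_2 - 2 a_0 = 0  ->  2 a_2 = 2 a_0 = 4  ->  a_2 = 2
  x^1: 6 a_3 + a_1 = 0  ->  6 a_3 = -a_1 = 1  ->  a_3 = 1/6
  x^2: 12 a_4 + 4 a_2 = 0  ->  12 a_4 = -4 a_2 = -8  ->  a_4 = -2/3
  x^3: 20 a_5 + 7 a_3 = 0  ->  20 a_5 = -7 a_3 = -7/6  ->  a_5 = -7/120
Truncated series: y(x) = 2 - x + 2 x^2 + (1/6) x^3 - (2/3) x^4 - (7/120) x^5 + O(x^6).

a_0 = 2; a_1 = -1; a_2 = 2; a_3 = 1/6; a_4 = -2/3; a_5 = -7/120


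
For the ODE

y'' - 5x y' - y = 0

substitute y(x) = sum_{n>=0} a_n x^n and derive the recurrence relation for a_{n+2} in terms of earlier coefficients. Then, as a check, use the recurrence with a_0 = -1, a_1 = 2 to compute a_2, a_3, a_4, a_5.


Substitute y = sum_n a_n x^n.
y''(x) has coefficient (n+2)(n+1) a_{n+2} at x^n;
-5 x y'(x) has coefficient -5 n a_n at x^n (shift);
-y(x) has coefficient -1 a_n at x^n.
Matching x^n: (n+2)(n+1) a_{n+2} + (-5n - 1) a_n = 0.
Thus a_{n+2} = (5n + 1) / ((n+1)(n+2)) * a_n.

Check with a_0 = -1, a_1 = 2 (apply the recurrence for n = 0, 1, 2, 3): a_0 = -1, a_1 = 2, a_2 = -1/2, a_3 = 2, a_4 = -11/24, a_5 = 8/5.

a_(n+2) = (5n + 1) / ((n+1)(n+2)) * a_n; check: a_0 = -1, a_1 = 2, a_2 = -1/2, a_3 = 2, a_4 = -11/24, a_5 = 8/5


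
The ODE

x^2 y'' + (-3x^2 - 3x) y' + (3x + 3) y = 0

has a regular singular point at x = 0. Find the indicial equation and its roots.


Divide by x^2 to reach normal form y'' + P_1(x) y' + P_2(x) y = 0 with P_1(x) = -3 - 3/x and P_2(x) = 3/x + 3/x^2.
x = 0 is a singular point because the y'-coefficient -3 - 3/x has a pole at x = 0 and the y-coefficient 3/x + 3/x^2 has a pole at x = 0.
It is a regular singular point because x P_1(x) = p(x) = -3x - 3 and x^2 P_2(x) = q(x) = 3x + 3 are polynomials, hence analytic at x = 0.
p(0) = -3,  q(0) = 3.
Indicial equation: r(r-1) + p(0) r + q(0) = 0, i.e. r^2 + (p(0) - 1) r + q(0) = 0, i.e. r^2 - 4 r + 3 = 0.
Discriminant: (-4)^2 - 4(3) = 4, so r = (4 ± 2)/2.
Solving: r_1 = 3, r_2 = 1.

indicial: r^2 - 4 r + 3 = 0; roots r_1 = 3, r_2 = 1


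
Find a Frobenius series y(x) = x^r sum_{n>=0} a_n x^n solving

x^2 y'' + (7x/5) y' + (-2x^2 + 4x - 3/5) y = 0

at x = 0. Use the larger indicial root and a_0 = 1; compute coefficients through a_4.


Write in Frobenius form y'' + (p(x)/x) y' + (q(x)/x^2) y = 0:
  p(x) = 7/5,  q(x) = -2x^2 + 4x - 3/5.
Indicial equation: r(r-1) + (7/5) r + (-3/5) = 0 -> roots r_1 = 3/5, r_2 = -1.
Take r = r_1 = 3/5. Let y(x) = x^r sum_{n>=0} a_n x^n with a_0 = 1.
Substitute y = x^r sum a_n x^n and match x^{r+n}. The recurrence is
  D(n) a_n + 4 a_{n-1} - 2 a_{n-2} = 0,  where D(n) = (r+n)(r+n-1) + (7/5)(r+n) + (-3/5).
  a_n = [-4 a_{n-1} + 2 a_{n-2}] / D(n).
Since the indicial polynomial factors as (r - r_1)(r - r_2), D(n) = (r_1 + n - r_1)(r_1 + n - r_2) = n(n + 8/5).
Evaluating step by step (a_0 = 1):
  n = 1: D(1) = 1(1 + 8/5) = 13/5; numerator = -4(1) = -4; a_1 = (-4)/(13/5) = -20/13
  n = 2: D(2) = 2(2 + 8/5) = 36/5; numerator = -4(-20/13) + 2(1) = 106/13; a_2 = (106/13)/(36/5) = 265/234
  n = 3: D(3) = 3(3 + 8/5) = 69/5; numerator = -4(265/234) + 2(-20/13) = -890/117; a_3 = (-890/117)/(69/5) = -4450/8073
  n = 4: D(4) = 4(4 + 8/5) = 112/5; numerator = -4(-4450/8073) + 2(265/234) = 36085/8073; a_4 = (36085/8073)/(112/5) = 25775/129168

r = 3/5; a_0 = 1; a_1 = -20/13; a_2 = 265/234; a_3 = -4450/8073; a_4 = 25775/129168


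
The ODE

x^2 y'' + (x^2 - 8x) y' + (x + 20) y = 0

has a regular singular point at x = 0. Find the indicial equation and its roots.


Divide by x^2 to reach normal form y'' + P_1(x) y' + P_2(x) y = 0 with P_1(x) = 1 - 8/x and P_2(x) = 1/x + 20/x^2.
x = 0 is a singular point because the y'-coefficient 1 - 8/x has a pole at x = 0 and the y-coefficient 1/x + 20/x^2 has a pole at x = 0.
It is a regular singular point because x P_1(x) = p(x) = x - 8 and x^2 P_2(x) = q(x) = x + 20 are polynomials, hence analytic at x = 0.
p(0) = -8,  q(0) = 20.
Indicial equation: r(r-1) + p(0) r + q(0) = 0, i.e. r^2 + (p(0) - 1) r + q(0) = 0, i.e. r^2 - 9 r + 20 = 0.
Discriminant: (-9)^2 - 4(20) = 1, so r = (9 ± 1)/2.
Solving: r_1 = 5, r_2 = 4.

indicial: r^2 - 9 r + 20 = 0; roots r_1 = 5, r_2 = 4


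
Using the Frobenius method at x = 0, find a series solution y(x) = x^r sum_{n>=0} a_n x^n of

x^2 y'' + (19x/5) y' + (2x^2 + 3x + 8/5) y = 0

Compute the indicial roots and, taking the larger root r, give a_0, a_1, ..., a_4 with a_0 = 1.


Write in Frobenius form y'' + (p(x)/x) y' + (q(x)/x^2) y = 0:
  p(x) = 19/5,  q(x) = 2x^2 + 3x + 8/5.
Indicial equation: r(r-1) + (19/5) r + (8/5) = 0 -> roots r_1 = -4/5, r_2 = -2.
Take r = r_1 = -4/5. Let y(x) = x^r sum_{n>=0} a_n x^n with a_0 = 1.
Substitute y = x^r sum a_n x^n and match x^{r+n}. The recurrence is
  D(n) a_n + 3 a_{n-1} + 2 a_{n-2} = 0,  where D(n) = (r+n)(r+n-1) + (19/5)(r+n) + (8/5).
  a_n = [-3 a_{n-1} - 2 a_{n-2}] / D(n).
Since the indicial polynomial factors as (r - r_1)(r - r_2), D(n) = (r_1 + n - r_1)(r_1 + n - r_2) = n(n + 6/5).
Evaluating step by step (a_0 = 1):
  n = 1: D(1) = 1(1 + 6/5) = 11/5; numerator = -3(1) = -3; a_1 = (-3)/(11/5) = -15/11
  n = 2: D(2) = 2(2 + 6/5) = 32/5; numerator = -3(-15/11) - 2(1) = 23/11; a_2 = (23/11)/(32/5) = 115/352
  n = 3: D(3) = 3(3 + 6/5) = 63/5; numerator = -3(115/352) - 2(-15/11) = 615/352; a_3 = (615/352)/(63/5) = 1025/7392
  n = 4: D(4) = 4(4 + 6/5) = 104/5; numerator = -3(1025/7392) - 2(115/352) = -2635/2464; a_4 = (-2635/2464)/(104/5) = -13175/256256

r = -4/5; a_0 = 1; a_1 = -15/11; a_2 = 115/352; a_3 = 1025/7392; a_4 = -13175/256256


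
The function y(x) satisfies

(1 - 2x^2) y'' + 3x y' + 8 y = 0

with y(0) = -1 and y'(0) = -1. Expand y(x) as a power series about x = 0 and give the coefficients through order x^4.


Ansatz: y(x) = sum_{n>=0} a_n x^n, so y'(x) = sum_{n>=1} n a_n x^(n-1) and y''(x) = sum_{n>=2} n(n-1) a_n x^(n-2).
Substitute into P(x) y'' + Q(x) y' + R(x) y = 0 with P(x) = 1 - 2x^2, Q(x) = 3x, R(x) = 8, and match powers of x.
Initial conditions: a_0 = -1, a_1 = -1.
Setting the coefficient of each power of x to zero and solving order by order (substituting the coefficients already found):
  x^0: 2 a_2 + 8 a_0 = 0  ->  2 a_2 = -8 a_0 = 8  ->  a_2 = 4
  x^1: 6 a_3 + 11 a_1 = 0  ->  6 a_3 = -11 a_1 = 11  ->  a_3 = 11/6
  x^2: 12 a_4 + 10 a_2 = 0  ->  12 a_4 = -10 a_2 = -40  ->  a_4 = -10/3
Truncated series: y(x) = -1 - x + 4 x^2 + (11/6) x^3 - (10/3) x^4 + O(x^5).

a_0 = -1; a_1 = -1; a_2 = 4; a_3 = 11/6; a_4 = -10/3


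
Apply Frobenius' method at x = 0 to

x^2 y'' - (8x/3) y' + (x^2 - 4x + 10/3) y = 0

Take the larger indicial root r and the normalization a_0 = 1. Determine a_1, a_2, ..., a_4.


Write in Frobenius form y'' + (p(x)/x) y' + (q(x)/x^2) y = 0:
  p(x) = -8/3,  q(x) = x^2 - 4x + 10/3.
Indicial equation: r(r-1) + (-8/3) r + (10/3) = 0 -> roots r_1 = 2, r_2 = 5/3.
Take r = r_1 = 2. Let y(x) = x^r sum_{n>=0} a_n x^n with a_0 = 1.
Substitute y = x^r sum a_n x^n and match x^{r+n}. The recurrence is
  D(n) a_n - 4 a_{n-1} + 1 a_{n-2} = 0,  where D(n) = (r+n)(r+n-1) + (-8/3)(r+n) + (10/3).
  a_n = [4 a_{n-1} - 1 a_{n-2}] / D(n).
Since the indicial polynomial factors as (r - r_1)(r - r_2), D(n) = (r_1 + n - r_1)(r_1 + n - r_2) = n(n + 1/3).
Evaluating step by step (a_0 = 1):
  n = 1: D(1) = 1(1 + 1/3) = 4/3; numerator = 4(1) = 4; a_1 = (4)/(4/3) = 3
  n = 2: D(2) = 2(2 + 1/3) = 14/3; numerator = 4(3) - 1(1) = 11; a_2 = (11)/(14/3) = 33/14
  n = 3: D(3) = 3(3 + 1/3) = 10; numerator = 4(33/14) - 1(3) = 45/7; a_3 = (45/7)/(10) = 9/14
  n = 4: D(4) = 4(4 + 1/3) = 52/3; numerator = 4(9/14) - 1(33/14) = 3/14; a_4 = (3/14)/(52/3) = 9/728

r = 2; a_0 = 1; a_1 = 3; a_2 = 33/14; a_3 = 9/14; a_4 = 9/728


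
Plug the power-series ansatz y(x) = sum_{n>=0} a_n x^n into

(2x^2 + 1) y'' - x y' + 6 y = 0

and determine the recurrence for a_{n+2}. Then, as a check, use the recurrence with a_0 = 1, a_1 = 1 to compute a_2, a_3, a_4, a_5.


Substitute y = sum_n a_n x^n.
(1 + 2 x^2) y'' contributes (n+2)(n+1) a_{n+2} + 2 n(n-1) a_n at x^n.
-x y'(x) contributes -n a_n at x^n.
6 y(x) contributes 6 a_n at x^n.
Matching x^n: (n+2)(n+1) a_{n+2} + (2 n(n-1) - n + 6) a_n = 0.
Thus a_{n+2} = (-2 n(n-1) + n - 6) / ((n+1)(n+2)) * a_n.

Check with a_0 = 1, a_1 = 1 (apply the recurrence for n = 0, 1, 2, 3): a_0 = 1, a_1 = 1, a_2 = -3, a_3 = -5/6, a_4 = 2, a_5 = 5/8.

a_(n+2) = (-2 n(n-1) + n - 6) / ((n+1)(n+2)) * a_n; check: a_0 = 1, a_1 = 1, a_2 = -3, a_3 = -5/6, a_4 = 2, a_5 = 5/8


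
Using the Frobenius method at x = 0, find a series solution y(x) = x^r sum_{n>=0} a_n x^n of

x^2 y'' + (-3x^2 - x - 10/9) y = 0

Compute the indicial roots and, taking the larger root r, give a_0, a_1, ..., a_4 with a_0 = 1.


Write in Frobenius form y'' + (p(x)/x) y' + (q(x)/x^2) y = 0:
  p(x) = 0,  q(x) = -3x^2 - x - 10/9.
Indicial equation: r(r-1) + (0) r + (-10/9) = 0 -> roots r_1 = 5/3, r_2 = -2/3.
Take r = r_1 = 5/3. Let y(x) = x^r sum_{n>=0} a_n x^n with a_0 = 1.
Substitute y = x^r sum a_n x^n and match x^{r+n}. The recurrence is
  D(n) a_n - 1 a_{n-1} - 3 a_{n-2} = 0,  where D(n) = (r+n)(r+n-1) + (0)(r+n) + (-10/9).
  a_n = [1 a_{n-1} + 3 a_{n-2}] / D(n).
Since the indicial polynomial factors as (r - r_1)(r - r_2), D(n) = (r_1 + n - r_1)(r_1 + n - r_2) = n(n + 7/3).
Evaluating step by step (a_0 = 1):
  n = 1: D(1) = 1(1 + 7/3) = 10/3; numerator = 1(1) = 1; a_1 = (1)/(10/3) = 3/10
  n = 2: D(2) = 2(2 + 7/3) = 26/3; numerator = 1(3/10) + 3(1) = 33/10; a_2 = (33/10)/(26/3) = 99/260
  n = 3: D(3) = 3(3 + 7/3) = 16; numerator = 1(99/260) + 3(3/10) = 333/260; a_3 = (333/260)/(16) = 333/4160
  n = 4: D(4) = 4(4 + 7/3) = 76/3; numerator = 1(333/4160) + 3(99/260) = 1017/832; a_4 = (1017/832)/(76/3) = 3051/63232

r = 5/3; a_0 = 1; a_1 = 3/10; a_2 = 99/260; a_3 = 333/4160; a_4 = 3051/63232


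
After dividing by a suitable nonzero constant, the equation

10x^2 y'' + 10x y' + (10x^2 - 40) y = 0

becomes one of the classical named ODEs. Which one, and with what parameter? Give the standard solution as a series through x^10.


All three coefficients share the factor 10; dividing through by 10 gives  x^2 y'' + x y' + (x^2 - 4) y = 0.
This matches the Bessel equation x^2 y'' + x y' + (x^2 - nu^2) y = 0 with nu^2 = 4, so nu = 2; the solution bounded at x = 0 is J_2(x).
Frobenius at x = 0: indicial roots ±nu; for r = nu the recurrence k(k + 2nu) c_k = -c_{k-2} gives the standard series J_nu(x) = sum_{k>=0} (-1)^k / (k! (k+nu)!) (x/2)^(2k+nu). Evaluate the first 5 terms:
  k = 0: (-1)^0 / (0! * 2! * 2^2) x^2 = 1/(1*2*4) x^2 = (1/8) x^2
  k = 1: (-1)^1 / (1! * 3! * 2^4) x^4 = -1/(1*6*16) x^4 = (-1/96) x^4
  k = 2: (-1)^2 / (2! * 4! * 2^6) x^6 = 1/(2*24*64) x^6 = (1/3072) x^6
  k = 3: (-1)^3 / (3! * 5! * 2^8) x^8 = -1/(6*120*256) x^8 = (-1/184320) x^8
  k = 4: (-1)^4 / (4! * 6! * 2^10) x^10 = 1/(24*720*1024) x^10 = (1/17694720) x^10
Hence J_2(x) = x^10/17694720 - x^8/184320 + x^6/3072 - x^4/96 + x^2/8 + ....

J_2(x); series = x^10/17694720 - x^8/184320 + x^6/3072 - x^4/96 + x^2/8
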